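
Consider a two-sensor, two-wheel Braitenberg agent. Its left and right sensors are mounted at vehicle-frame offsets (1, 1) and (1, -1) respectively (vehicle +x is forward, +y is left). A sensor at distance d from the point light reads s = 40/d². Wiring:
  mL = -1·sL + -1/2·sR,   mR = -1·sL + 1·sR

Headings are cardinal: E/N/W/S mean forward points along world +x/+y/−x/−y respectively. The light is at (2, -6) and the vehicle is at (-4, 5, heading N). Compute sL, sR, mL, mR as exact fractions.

40/193 40/169 -10620/32617 960/32617

left sensor world pos  = (-5, 6); dL² = 193
right sensor world pos = (-3, 6); dR² = 169
sL = 40/193 = 40/193
sR = 40/169 = 40/169
mL = -1·sL + -1/2·sR = -10620/32617
mR = -1·sL + 1·sR = 960/32617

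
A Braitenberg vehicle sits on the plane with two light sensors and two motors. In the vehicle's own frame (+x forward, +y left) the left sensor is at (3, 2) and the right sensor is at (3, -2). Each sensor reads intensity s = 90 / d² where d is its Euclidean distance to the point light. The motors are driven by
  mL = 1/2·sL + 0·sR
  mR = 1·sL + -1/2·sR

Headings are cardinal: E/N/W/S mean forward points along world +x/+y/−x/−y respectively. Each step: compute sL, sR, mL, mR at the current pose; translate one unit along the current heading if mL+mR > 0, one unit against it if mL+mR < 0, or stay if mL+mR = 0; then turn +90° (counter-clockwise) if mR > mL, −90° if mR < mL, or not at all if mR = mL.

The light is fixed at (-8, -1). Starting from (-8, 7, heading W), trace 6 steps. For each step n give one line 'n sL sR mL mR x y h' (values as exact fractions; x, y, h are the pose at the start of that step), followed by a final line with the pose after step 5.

0 2 90/109 1 173/109 -8 7 W
1 45/13 45/17 45/26 945/442 -9 7 S
2 18/17 90/29 9/17 -243/493 -9 6 E
3 9/2 9/2 9/4 9/4 -8 6 S
4 90/13 90/13 45/13 45/13 -8 5 S
5 45/4 45/4 45/8 45/8 -8 4 S
final -8 3 S

n=0: pose=(-8,7,W); sL=2, sR=90/109; mL=1, mR=173/109; mL+mR=282/109 → advance +1; mR−mL=64/109 → turn +1·90°
n=1: pose=(-9,7,S); sL=45/13, sR=45/17; mL=45/26, mR=945/442; mL+mR=855/221 → advance +1; mR−mL=90/221 → turn +1·90°
n=2: pose=(-9,6,E); sL=18/17, sR=90/29; mL=9/17, mR=-243/493; mL+mR=18/493 → advance +1; mR−mL=-504/493 → turn -1·90°
n=3: pose=(-8,6,S); sL=9/2, sR=9/2; mL=9/4, mR=9/4; mL+mR=9/2 → advance +1; mR−mL=0 → turn +0·90°
n=4: pose=(-8,5,S); sL=90/13, sR=90/13; mL=45/13, mR=45/13; mL+mR=90/13 → advance +1; mR−mL=0 → turn +0·90°
n=5: pose=(-8,4,S); sL=45/4, sR=45/4; mL=45/8, mR=45/8; mL+mR=45/4 → advance +1; mR−mL=0 → turn +0·90°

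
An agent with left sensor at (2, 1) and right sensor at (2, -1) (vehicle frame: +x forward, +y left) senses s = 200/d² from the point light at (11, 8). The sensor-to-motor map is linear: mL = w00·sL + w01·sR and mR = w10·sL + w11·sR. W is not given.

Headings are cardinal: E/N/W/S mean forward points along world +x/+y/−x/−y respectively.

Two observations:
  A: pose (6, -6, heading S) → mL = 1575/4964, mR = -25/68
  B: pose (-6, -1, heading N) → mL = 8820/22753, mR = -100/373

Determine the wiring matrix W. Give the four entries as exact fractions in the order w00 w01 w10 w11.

obs A: pose=(6,-6,S) → sL=25/34, sR=50/73, mL=1575/4964, mR=-25/68
obs B: pose=(-6,-1,N) → sL=200/373, sR=40/61, mL=8820/22753, mR=-100/373
sensor matrix S = [[25/34, 50/73], [200/373, 40/61]]; det S = 3244500/28236473
solve [mL_A; mL_B] = S·[w00; w01] and [mR_A; mR_B] = S·[w10; w11]:
  w00 = -1/2, w01 = 1, w10 = -1/2, w11 = 0

-1/2 1 -1/2 0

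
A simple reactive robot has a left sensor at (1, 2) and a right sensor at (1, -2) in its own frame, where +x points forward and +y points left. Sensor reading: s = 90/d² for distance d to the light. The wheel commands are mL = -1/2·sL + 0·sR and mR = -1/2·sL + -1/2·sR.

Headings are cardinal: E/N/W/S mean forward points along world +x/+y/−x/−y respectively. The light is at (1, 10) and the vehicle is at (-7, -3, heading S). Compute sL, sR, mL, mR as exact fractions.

left sensor world pos  = (-5, -4); dL² = 232
right sensor world pos = (-9, -4); dR² = 296
sL = 90/232 = 45/116
sR = 90/296 = 45/148
mL = -1/2·sL + 0·sR = -45/232
mR = -1/2·sL + -1/2·sR = -1485/4292

45/116 45/148 -45/232 -1485/4292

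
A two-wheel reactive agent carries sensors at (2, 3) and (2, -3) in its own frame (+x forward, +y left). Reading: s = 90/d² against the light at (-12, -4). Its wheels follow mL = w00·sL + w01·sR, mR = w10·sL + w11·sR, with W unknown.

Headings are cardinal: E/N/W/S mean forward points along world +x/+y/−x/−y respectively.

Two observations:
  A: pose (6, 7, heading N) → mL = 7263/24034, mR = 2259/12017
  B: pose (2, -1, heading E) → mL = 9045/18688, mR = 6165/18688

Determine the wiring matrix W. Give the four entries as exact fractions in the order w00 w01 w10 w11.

obs A: pose=(6,7,N) → sL=45/197, sR=9/61, mL=7263/24034, mR=2259/12017
obs B: pose=(2,-1,E) → sL=45/146, sR=45/128, mL=9045/18688, mR=6165/18688
sensor matrix S = [[45/197, 9/61], [45/146, 45/128]]; det S = 3911085/112286848
solve [mL_A; mL_B] = S·[w00; w01] and [mR_A; mR_B] = S·[w10; w11]:
  w00 = 1, w01 = 1/2, w10 = 1/2, w11 = 1/2

1 1/2 1/2 1/2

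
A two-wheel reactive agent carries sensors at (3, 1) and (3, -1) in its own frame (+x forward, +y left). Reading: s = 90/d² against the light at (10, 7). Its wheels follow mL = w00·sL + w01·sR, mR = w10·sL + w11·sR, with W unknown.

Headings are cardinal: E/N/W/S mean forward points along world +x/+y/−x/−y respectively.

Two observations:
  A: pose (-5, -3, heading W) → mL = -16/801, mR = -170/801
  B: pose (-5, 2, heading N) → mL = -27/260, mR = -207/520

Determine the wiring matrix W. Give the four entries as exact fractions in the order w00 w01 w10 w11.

1 -1 -1/2 -1/2

obs A: pose=(-5,-3,W) → sL=18/89, sR=2/9, mL=-16/801, mR=-170/801
obs B: pose=(-5,2,N) → sL=9/26, sR=9/20, mL=-27/260, mR=-207/520
sensor matrix S = [[18/89, 2/9], [9/26, 9/20]]; det S = 163/11570
solve [mL_A; mL_B] = S·[w00; w01] and [mR_A; mR_B] = S·[w10; w11]:
  w00 = 1, w01 = -1, w10 = -1/2, w11 = -1/2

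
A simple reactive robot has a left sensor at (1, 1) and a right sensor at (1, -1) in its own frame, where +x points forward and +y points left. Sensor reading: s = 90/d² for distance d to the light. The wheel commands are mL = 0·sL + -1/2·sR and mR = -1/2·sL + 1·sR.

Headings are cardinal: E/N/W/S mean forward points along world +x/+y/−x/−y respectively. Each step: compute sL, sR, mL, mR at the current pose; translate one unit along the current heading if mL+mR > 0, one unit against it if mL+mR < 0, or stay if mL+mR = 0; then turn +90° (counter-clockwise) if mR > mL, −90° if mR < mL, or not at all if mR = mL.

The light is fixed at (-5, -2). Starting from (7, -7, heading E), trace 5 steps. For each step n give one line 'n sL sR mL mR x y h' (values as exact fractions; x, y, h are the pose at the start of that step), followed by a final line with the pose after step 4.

0 18/37 18/41 -9/41 297/1517 7 -7 E
1 45/58 9/16 -9/32 81/464 6 -7 N
2 90/149 18/25 -9/25 1557/3725 6 -8 W
3 9/17 9/13 -9/26 189/442 5 -8 S
4 90/157 18/37 -9/37 1161/5809 5 -9 E
final 4 -9 N

n=0: pose=(7,-7,E); sL=18/37, sR=18/41; mL=-9/41, mR=297/1517; mL+mR=-36/1517 → advance -1; mR−mL=630/1517 → turn +1·90°
n=1: pose=(6,-7,N); sL=45/58, sR=9/16; mL=-9/32, mR=81/464; mL+mR=-99/928 → advance -1; mR−mL=423/928 → turn +1·90°
n=2: pose=(6,-8,W); sL=90/149, sR=18/25; mL=-9/25, mR=1557/3725; mL+mR=216/3725 → advance +1; mR−mL=2898/3725 → turn +1·90°
n=3: pose=(5,-8,S); sL=9/17, sR=9/13; mL=-9/26, mR=189/442; mL+mR=18/221 → advance +1; mR−mL=171/221 → turn +1·90°
n=4: pose=(5,-9,E); sL=90/157, sR=18/37; mL=-9/37, mR=1161/5809; mL+mR=-252/5809 → advance -1; mR−mL=2574/5809 → turn +1·90°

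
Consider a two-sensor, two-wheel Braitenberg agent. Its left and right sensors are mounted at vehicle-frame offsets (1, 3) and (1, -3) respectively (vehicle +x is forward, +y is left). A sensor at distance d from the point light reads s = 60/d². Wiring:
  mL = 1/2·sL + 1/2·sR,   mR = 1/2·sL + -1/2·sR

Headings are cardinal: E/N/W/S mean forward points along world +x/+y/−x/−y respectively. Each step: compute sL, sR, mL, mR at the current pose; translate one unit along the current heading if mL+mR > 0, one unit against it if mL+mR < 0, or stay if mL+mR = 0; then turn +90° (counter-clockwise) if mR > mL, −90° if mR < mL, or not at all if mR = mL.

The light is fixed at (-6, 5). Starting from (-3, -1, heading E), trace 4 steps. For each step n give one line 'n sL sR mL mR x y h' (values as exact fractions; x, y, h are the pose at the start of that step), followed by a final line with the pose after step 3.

n=0: pose=(-3,-1,E); sL=12/5, sR=60/97; mL=732/485, mR=432/485; mL+mR=12/5 → advance +1; mR−mL=-60/97 → turn -1·90°
n=1: pose=(-2,-1,S); sL=30/49, sR=6/5; mL=222/245, mR=-72/245; mL+mR=30/49 → advance +1; mR−mL=-6/5 → turn -1·90°
n=2: pose=(-2,-2,W); sL=60/109, sR=12/5; mL=804/545, mR=-504/545; mL+mR=60/109 → advance +1; mR−mL=-12/5 → turn -1·90°
n=3: pose=(-3,-2,N); sL=5/3, sR=5/6; mL=5/4, mR=5/12; mL+mR=5/3 → advance +1; mR−mL=-5/6 → turn -1·90°

0 12/5 60/97 732/485 432/485 -3 -1 E
1 30/49 6/5 222/245 -72/245 -2 -1 S
2 60/109 12/5 804/545 -504/545 -2 -2 W
3 5/3 5/6 5/4 5/12 -3 -2 N
final -3 -1 E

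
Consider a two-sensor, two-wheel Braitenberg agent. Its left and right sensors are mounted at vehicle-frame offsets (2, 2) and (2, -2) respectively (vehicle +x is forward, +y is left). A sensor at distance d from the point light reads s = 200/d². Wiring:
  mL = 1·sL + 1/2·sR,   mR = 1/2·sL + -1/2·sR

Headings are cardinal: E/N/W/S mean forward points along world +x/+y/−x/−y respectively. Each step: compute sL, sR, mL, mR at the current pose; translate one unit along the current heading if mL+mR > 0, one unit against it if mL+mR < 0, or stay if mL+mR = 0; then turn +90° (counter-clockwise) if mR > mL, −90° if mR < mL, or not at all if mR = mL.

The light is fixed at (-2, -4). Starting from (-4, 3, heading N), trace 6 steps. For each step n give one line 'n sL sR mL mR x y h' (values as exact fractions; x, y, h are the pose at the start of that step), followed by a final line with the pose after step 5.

0 200/97 200/81 25900/7857 -1600/7857 -4 3 N
1 2 50/9 43/9 -16/9 -4 4 E
2 200/37 40/9 2540/333 160/333 -3 4 S
3 100/17 20/9 1070/153 280/153 -3 3 W
4 200/97 200/81 25900/7857 -1600/7857 -4 3 N
5 2 50/9 43/9 -16/9 -4 4 E
final -3 4 S

n=0: pose=(-4,3,N); sL=200/97, sR=200/81; mL=25900/7857, mR=-1600/7857; mL+mR=300/97 → advance +1; mR−mL=-27500/7857 → turn -1·90°
n=1: pose=(-4,4,E); sL=2, sR=50/9; mL=43/9, mR=-16/9; mL+mR=3 → advance +1; mR−mL=-59/9 → turn -1·90°
n=2: pose=(-3,4,S); sL=200/37, sR=40/9; mL=2540/333, mR=160/333; mL+mR=300/37 → advance +1; mR−mL=-2380/333 → turn -1·90°
n=3: pose=(-3,3,W); sL=100/17, sR=20/9; mL=1070/153, mR=280/153; mL+mR=150/17 → advance +1; mR−mL=-790/153 → turn -1·90°
n=4: pose=(-4,3,N); sL=200/97, sR=200/81; mL=25900/7857, mR=-1600/7857; mL+mR=300/97 → advance +1; mR−mL=-27500/7857 → turn -1·90°
n=5: pose=(-4,4,E); sL=2, sR=50/9; mL=43/9, mR=-16/9; mL+mR=3 → advance +1; mR−mL=-59/9 → turn -1·90°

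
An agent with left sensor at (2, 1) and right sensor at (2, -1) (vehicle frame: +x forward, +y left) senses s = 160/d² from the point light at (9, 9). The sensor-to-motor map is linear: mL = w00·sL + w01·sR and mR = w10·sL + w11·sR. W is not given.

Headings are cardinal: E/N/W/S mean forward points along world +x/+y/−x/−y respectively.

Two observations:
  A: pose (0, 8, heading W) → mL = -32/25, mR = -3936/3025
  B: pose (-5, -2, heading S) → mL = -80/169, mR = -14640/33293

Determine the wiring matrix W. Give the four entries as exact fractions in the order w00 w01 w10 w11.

obs A: pose=(0,8,W) → sL=32/25, sR=160/121, mL=-32/25, mR=-3936/3025
obs B: pose=(-5,-2,S) → sL=80/169, sR=80/197, mL=-80/169, mR=-14640/33293
sensor matrix S = [[32/25, 160/121], [80/169, 80/197]]; det S = -2138112/20142265
solve [mL_A; mL_B] = S·[w00; w01] and [mR_A; mR_B] = S·[w10; w11]:
  w00 = -1, w01 = 0, w10 = -1/2, w11 = -1/2

-1 0 -1/2 -1/2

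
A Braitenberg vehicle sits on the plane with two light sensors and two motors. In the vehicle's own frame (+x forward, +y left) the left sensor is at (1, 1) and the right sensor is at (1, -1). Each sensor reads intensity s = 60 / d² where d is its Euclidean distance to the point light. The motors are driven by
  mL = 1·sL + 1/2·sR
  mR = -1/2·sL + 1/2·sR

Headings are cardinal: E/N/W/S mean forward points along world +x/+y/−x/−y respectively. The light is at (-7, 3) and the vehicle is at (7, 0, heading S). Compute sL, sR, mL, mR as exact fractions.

left sensor world pos  = (8, -1); dL² = 241
right sensor world pos = (6, -1); dR² = 185
sL = 60/241 = 60/241
sR = 60/185 = 12/37
mL = 1·sL + 1/2·sR = 3666/8917
mR = -1/2·sL + 1/2·sR = 336/8917

60/241 12/37 3666/8917 336/8917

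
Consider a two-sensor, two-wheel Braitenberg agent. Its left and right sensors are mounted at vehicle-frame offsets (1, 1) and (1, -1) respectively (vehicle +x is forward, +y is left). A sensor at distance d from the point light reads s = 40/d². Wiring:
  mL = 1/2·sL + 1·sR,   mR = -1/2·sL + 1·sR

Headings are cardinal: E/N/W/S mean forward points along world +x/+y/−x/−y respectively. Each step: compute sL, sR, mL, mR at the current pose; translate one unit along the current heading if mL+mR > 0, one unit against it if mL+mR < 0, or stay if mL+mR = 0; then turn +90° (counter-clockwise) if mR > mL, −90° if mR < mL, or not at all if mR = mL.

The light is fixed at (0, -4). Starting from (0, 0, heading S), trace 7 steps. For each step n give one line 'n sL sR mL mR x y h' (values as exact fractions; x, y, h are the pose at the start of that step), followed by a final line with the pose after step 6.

0 4 4 6 2 0 0 S
1 8 40/17 108/17 -28/17 0 -1 W
2 2 5/2 7/2 3/2 -1 -1 N
3 8/5 40/9 236/45 164/45 -1 0 E
4 4 4 6 2 0 0 S
5 8 40/17 108/17 -28/17 0 -1 W
6 2 5/2 7/2 3/2 -1 -1 N
final -1 0 E

n=0: pose=(0,0,S); sL=4, sR=4; mL=6, mR=2; mL+mR=8 → advance +1; mR−mL=-4 → turn -1·90°
n=1: pose=(0,-1,W); sL=8, sR=40/17; mL=108/17, mR=-28/17; mL+mR=80/17 → advance +1; mR−mL=-8 → turn -1·90°
n=2: pose=(-1,-1,N); sL=2, sR=5/2; mL=7/2, mR=3/2; mL+mR=5 → advance +1; mR−mL=-2 → turn -1·90°
n=3: pose=(-1,0,E); sL=8/5, sR=40/9; mL=236/45, mR=164/45; mL+mR=80/9 → advance +1; mR−mL=-8/5 → turn -1·90°
n=4: pose=(0,0,S); sL=4, sR=4; mL=6, mR=2; mL+mR=8 → advance +1; mR−mL=-4 → turn -1·90°
n=5: pose=(0,-1,W); sL=8, sR=40/17; mL=108/17, mR=-28/17; mL+mR=80/17 → advance +1; mR−mL=-8 → turn -1·90°
n=6: pose=(-1,-1,N); sL=2, sR=5/2; mL=7/2, mR=3/2; mL+mR=5 → advance +1; mR−mL=-2 → turn -1·90°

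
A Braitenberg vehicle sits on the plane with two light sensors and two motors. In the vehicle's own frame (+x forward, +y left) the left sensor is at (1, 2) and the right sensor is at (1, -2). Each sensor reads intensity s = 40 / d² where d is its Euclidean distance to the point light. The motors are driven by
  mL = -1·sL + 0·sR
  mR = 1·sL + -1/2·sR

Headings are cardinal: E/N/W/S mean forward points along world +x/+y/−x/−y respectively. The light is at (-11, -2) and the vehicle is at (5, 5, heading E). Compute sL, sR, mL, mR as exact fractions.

left sensor world pos  = (6, 7); dL² = 370
right sensor world pos = (6, 3); dR² = 314
sL = 40/370 = 4/37
sR = 40/314 = 20/157
mL = -1·sL + 0·sR = -4/37
mR = 1·sL + -1/2·sR = 258/5809

4/37 20/157 -4/37 258/5809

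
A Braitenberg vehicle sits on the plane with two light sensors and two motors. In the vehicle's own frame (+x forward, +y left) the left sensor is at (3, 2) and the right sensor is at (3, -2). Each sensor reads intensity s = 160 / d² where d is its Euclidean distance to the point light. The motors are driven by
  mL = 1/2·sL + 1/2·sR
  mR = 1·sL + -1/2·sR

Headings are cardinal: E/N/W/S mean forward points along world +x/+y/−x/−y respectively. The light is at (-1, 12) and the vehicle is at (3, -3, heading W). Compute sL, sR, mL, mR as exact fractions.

left sensor world pos  = (0, -5); dL² = 290
right sensor world pos = (0, -1); dR² = 170
sL = 160/290 = 16/29
sR = 160/170 = 16/17
mL = 1/2·sL + 1/2·sR = 368/493
mR = 1·sL + -1/2·sR = 40/493

16/29 16/17 368/493 40/493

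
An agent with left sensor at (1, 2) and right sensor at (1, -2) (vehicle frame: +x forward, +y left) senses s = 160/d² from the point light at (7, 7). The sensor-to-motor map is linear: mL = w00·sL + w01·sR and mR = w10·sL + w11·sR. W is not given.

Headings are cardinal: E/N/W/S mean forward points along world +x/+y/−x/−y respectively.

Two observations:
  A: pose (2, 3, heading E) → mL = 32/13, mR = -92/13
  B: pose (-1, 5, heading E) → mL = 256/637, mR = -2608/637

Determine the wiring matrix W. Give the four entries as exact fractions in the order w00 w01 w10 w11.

1/2 -1/2 -1/2 -1

obs A: pose=(2,3,E) → sL=8, sR=40/13, mL=32/13, mR=-92/13
obs B: pose=(-1,5,E) → sL=160/49, sR=32/13, mL=256/637, mR=-2608/637
sensor matrix S = [[8, 40/13], [160/49, 32/13]]; det S = 6144/637
solve [mL_A; mL_B] = S·[w00; w01] and [mR_A; mR_B] = S·[w10; w11]:
  w00 = 1/2, w01 = -1/2, w10 = -1/2, w11 = -1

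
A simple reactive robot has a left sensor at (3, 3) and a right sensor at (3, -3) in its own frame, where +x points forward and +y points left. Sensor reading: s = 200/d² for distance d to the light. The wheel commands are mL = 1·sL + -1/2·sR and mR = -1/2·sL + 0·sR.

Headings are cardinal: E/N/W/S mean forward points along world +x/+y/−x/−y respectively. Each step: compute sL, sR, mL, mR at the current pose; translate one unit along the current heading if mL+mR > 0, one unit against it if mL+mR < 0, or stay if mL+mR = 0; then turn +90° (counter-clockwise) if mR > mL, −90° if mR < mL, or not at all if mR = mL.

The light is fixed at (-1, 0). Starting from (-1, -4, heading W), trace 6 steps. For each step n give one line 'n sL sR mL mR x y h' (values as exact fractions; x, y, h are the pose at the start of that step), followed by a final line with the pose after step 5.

0 100/29 20 -190/29 -50/29 -1 -4 W
1 40/13 200/53 820/689 -20/13 0 -4 S
2 5 50 -20 -5/2 0 -3 W
3 200/61 200/37 1300/2257 -100/61 1 -3 S
4 100/13 100 -550/13 -50/13 1 -2 W
5 200/61 8 -44/61 -100/61 2 -2 S
final 2 -1 W

n=0: pose=(-1,-4,W); sL=100/29, sR=20; mL=-190/29, mR=-50/29; mL+mR=-240/29 → advance -1; mR−mL=140/29 → turn +1·90°
n=1: pose=(0,-4,S); sL=40/13, sR=200/53; mL=820/689, mR=-20/13; mL+mR=-240/689 → advance -1; mR−mL=-1880/689 → turn -1·90°
n=2: pose=(0,-3,W); sL=5, sR=50; mL=-20, mR=-5/2; mL+mR=-45/2 → advance -1; mR−mL=35/2 → turn +1·90°
n=3: pose=(1,-3,S); sL=200/61, sR=200/37; mL=1300/2257, mR=-100/61; mL+mR=-2400/2257 → advance -1; mR−mL=-5000/2257 → turn -1·90°
n=4: pose=(1,-2,W); sL=100/13, sR=100; mL=-550/13, mR=-50/13; mL+mR=-600/13 → advance -1; mR−mL=500/13 → turn +1·90°
n=5: pose=(2,-2,S); sL=200/61, sR=8; mL=-44/61, mR=-100/61; mL+mR=-144/61 → advance -1; mR−mL=-56/61 → turn -1·90°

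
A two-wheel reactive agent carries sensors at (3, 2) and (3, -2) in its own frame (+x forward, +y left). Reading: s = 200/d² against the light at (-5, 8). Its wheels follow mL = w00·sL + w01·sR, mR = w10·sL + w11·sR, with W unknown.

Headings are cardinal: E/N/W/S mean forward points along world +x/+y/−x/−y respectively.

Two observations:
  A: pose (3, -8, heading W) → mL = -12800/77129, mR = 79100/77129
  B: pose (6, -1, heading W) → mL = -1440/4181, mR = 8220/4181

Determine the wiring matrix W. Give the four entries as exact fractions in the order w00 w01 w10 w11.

obs A: pose=(3,-8,W) → sL=200/349, sR=200/221, mL=-12800/77129, mR=79100/77129
obs B: pose=(6,-1,W) → sL=40/37, sR=200/113, mL=-1440/4181, mR=8220/4181
sensor matrix S = [[200/349, 200/221], [40/37, 200/113]]; det S = 11584000/322476349
solve [mL_A; mL_B] = S·[w00; w01] and [mR_A; mR_B] = S·[w10; w11]:
  w00 = 1/2, w01 = -1/2, w10 = 1, w11 = 1/2

1/2 -1/2 1 1/2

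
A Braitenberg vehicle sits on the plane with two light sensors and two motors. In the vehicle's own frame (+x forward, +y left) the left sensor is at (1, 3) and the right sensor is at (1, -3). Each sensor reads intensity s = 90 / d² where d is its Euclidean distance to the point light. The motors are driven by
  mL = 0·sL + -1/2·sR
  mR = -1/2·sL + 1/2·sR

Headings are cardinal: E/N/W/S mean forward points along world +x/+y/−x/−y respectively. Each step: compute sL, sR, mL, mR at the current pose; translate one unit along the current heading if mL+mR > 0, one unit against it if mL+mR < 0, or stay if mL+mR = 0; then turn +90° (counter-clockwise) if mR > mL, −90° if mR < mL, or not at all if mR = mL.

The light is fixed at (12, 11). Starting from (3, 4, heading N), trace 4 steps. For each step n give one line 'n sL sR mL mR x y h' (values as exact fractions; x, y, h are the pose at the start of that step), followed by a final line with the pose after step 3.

0 1/2 5/4 -5/8 3/8 3 4 N
1 90/221 18/25 -9/25 864/5525 3 3 W
2 45/53 45/101 -45/202 -1080/5353 4 3 S
3 18/13 90/149 -45/149 -756/1937 4 4 E
final 3 4 S

n=0: pose=(3,4,N); sL=1/2, sR=5/4; mL=-5/8, mR=3/8; mL+mR=-1/4 → advance -1; mR−mL=1 → turn +1·90°
n=1: pose=(3,3,W); sL=90/221, sR=18/25; mL=-9/25, mR=864/5525; mL+mR=-45/221 → advance -1; mR−mL=2853/5525 → turn +1·90°
n=2: pose=(4,3,S); sL=45/53, sR=45/101; mL=-45/202, mR=-1080/5353; mL+mR=-45/106 → advance -1; mR−mL=225/10706 → turn +1·90°
n=3: pose=(4,4,E); sL=18/13, sR=90/149; mL=-45/149, mR=-756/1937; mL+mR=-9/13 → advance -1; mR−mL=-171/1937 → turn -1·90°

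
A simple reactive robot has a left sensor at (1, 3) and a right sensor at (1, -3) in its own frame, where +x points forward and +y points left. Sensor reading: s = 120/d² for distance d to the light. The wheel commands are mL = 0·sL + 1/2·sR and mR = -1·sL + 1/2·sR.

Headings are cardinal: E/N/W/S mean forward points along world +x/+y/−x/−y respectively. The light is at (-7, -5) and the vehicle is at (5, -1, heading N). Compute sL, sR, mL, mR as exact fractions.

60/53 12/25 6/25 -1182/1325

left sensor world pos  = (2, 0); dL² = 106
right sensor world pos = (8, 0); dR² = 250
sL = 120/106 = 60/53
sR = 120/250 = 12/25
mL = 0·sL + 1/2·sR = 6/25
mR = -1·sL + 1/2·sR = -1182/1325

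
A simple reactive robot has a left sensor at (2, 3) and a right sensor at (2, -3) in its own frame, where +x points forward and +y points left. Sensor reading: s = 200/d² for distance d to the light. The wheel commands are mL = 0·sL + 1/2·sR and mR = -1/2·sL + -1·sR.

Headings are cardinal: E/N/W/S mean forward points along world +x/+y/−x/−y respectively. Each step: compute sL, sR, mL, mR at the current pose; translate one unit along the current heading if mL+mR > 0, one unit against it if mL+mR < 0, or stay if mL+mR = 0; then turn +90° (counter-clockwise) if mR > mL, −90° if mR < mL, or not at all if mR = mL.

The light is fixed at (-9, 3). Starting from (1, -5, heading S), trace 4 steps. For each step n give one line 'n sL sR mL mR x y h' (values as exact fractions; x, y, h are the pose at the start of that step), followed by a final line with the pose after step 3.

n=0: pose=(1,-5,S); sL=200/269, sR=200/149; mL=100/149, mR=-68700/40081; mL+mR=-41800/40081 → advance -1; mR−mL=-95600/40081 → turn -1·90°
n=1: pose=(1,-4,W); sL=50/41, sR=5/2; mL=5/4, mR=-255/82; mL+mR=-305/164 → advance -1; mR−mL=-715/164 → turn -1·90°
n=2: pose=(2,-4,N); sL=200/89, sR=200/221; mL=100/221, mR=-39900/19669; mL+mR=-31000/19669 → advance -1; mR−mL=-48800/19669 → turn -1·90°
n=3: pose=(2,-5,E); sL=100/97, sR=20/29; mL=10/29, mR=-3390/2813; mL+mR=-2420/2813 → advance -1; mR−mL=-4360/2813 → turn -1·90°

0 200/269 200/149 100/149 -68700/40081 1 -5 S
1 50/41 5/2 5/4 -255/82 1 -4 W
2 200/89 200/221 100/221 -39900/19669 2 -4 N
3 100/97 20/29 10/29 -3390/2813 2 -5 E
final 1 -5 S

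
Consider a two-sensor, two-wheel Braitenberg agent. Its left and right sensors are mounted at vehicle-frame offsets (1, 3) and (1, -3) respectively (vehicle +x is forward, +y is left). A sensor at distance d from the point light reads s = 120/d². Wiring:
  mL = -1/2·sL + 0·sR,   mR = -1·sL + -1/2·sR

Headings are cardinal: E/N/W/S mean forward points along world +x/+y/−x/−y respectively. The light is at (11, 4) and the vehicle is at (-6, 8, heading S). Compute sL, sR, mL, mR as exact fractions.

left sensor world pos  = (-3, 7); dL² = 205
right sensor world pos = (-9, 7); dR² = 409
sL = 120/205 = 24/41
sR = 120/409 = 120/409
mL = -1/2·sL + 0·sR = -12/41
mR = -1·sL + -1/2·sR = -12276/16769

24/41 120/409 -12/41 -12276/16769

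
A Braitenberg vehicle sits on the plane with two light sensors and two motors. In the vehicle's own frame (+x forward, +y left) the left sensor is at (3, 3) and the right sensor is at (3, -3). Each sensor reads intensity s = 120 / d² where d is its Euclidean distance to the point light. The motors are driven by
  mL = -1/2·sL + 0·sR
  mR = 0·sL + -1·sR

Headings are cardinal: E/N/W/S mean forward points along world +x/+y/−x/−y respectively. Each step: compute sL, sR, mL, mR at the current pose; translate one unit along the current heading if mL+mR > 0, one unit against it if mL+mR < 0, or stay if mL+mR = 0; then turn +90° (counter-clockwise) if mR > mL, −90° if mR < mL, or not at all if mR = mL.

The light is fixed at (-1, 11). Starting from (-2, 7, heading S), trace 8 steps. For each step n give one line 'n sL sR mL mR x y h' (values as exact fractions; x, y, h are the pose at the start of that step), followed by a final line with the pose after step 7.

n=0: pose=(-2,7,S); sL=120/53, sR=24/13; mL=-60/53, mR=-24/13; mL+mR=-2052/689 → advance -1; mR−mL=-492/689 → turn -1·90°
n=1: pose=(-2,8,W); sL=30/13, sR=15/2; mL=-15/13, mR=-15/2; mL+mR=-225/26 → advance -1; mR−mL=-165/26 → turn -1·90°
n=2: pose=(-1,8,N); sL=40/3, sR=40/3; mL=-20/3, mR=-40/3; mL+mR=-20 → advance -1; mR−mL=-20/3 → turn -1·90°
n=3: pose=(-1,7,E); sL=12, sR=60/29; mL=-6, mR=-60/29; mL+mR=-234/29 → advance -1; mR−mL=114/29 → turn +1·90°
n=4: pose=(-2,7,N); sL=120/17, sR=24; mL=-60/17, mR=-24; mL+mR=-468/17 → advance -1; mR−mL=-348/17 → turn -1·90°
n=5: pose=(-2,6,E); sL=15, sR=30/17; mL=-15/2, mR=-30/17; mL+mR=-315/34 → advance -1; mR−mL=195/34 → turn +1·90°
n=6: pose=(-3,6,N); sL=120/29, sR=24; mL=-60/29, mR=-24; mL+mR=-756/29 → advance -1; mR−mL=-636/29 → turn -1·90°
n=7: pose=(-3,5,E); sL=12, sR=60/41; mL=-6, mR=-60/41; mL+mR=-306/41 → advance -1; mR−mL=186/41 → turn +1·90°

0 120/53 24/13 -60/53 -24/13 -2 7 S
1 30/13 15/2 -15/13 -15/2 -2 8 W
2 40/3 40/3 -20/3 -40/3 -1 8 N
3 12 60/29 -6 -60/29 -1 7 E
4 120/17 24 -60/17 -24 -2 7 N
5 15 30/17 -15/2 -30/17 -2 6 E
6 120/29 24 -60/29 -24 -3 6 N
7 12 60/41 -6 -60/41 -3 5 E
final -4 5 N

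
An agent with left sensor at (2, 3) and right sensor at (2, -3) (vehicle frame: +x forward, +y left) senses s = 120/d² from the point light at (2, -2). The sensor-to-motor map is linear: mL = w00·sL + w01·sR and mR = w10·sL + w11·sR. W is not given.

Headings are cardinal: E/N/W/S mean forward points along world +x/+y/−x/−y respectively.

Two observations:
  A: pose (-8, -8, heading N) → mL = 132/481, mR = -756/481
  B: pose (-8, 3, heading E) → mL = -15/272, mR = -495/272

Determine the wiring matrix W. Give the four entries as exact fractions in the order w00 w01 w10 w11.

-1 1/2 -1 -1/2

obs A: pose=(-8,-8,N) → sL=24/37, sR=24/13, mL=132/481, mR=-756/481
obs B: pose=(-8,3,E) → sL=15/16, sR=30/17, mL=-15/272, mR=-495/272
sensor matrix S = [[24/37, 24/13], [15/16, 30/17]]; det S = -9585/16354
solve [mL_A; mL_B] = S·[w00; w01] and [mR_A; mR_B] = S·[w10; w11]:
  w00 = -1, w01 = 1/2, w10 = -1, w11 = -1/2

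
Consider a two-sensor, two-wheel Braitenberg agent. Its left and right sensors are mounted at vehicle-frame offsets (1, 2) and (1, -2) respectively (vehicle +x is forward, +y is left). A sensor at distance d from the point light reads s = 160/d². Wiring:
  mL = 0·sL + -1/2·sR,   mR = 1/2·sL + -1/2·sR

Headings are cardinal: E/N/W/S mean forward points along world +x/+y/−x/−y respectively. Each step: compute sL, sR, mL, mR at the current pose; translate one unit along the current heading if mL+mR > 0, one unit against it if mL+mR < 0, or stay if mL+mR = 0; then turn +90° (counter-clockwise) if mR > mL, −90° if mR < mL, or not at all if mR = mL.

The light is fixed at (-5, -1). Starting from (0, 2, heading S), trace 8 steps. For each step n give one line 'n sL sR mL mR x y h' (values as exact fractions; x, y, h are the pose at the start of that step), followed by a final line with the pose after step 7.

n=0: pose=(0,2,S); sL=160/53, sR=160/13; mL=-80/13, mR=-3200/689; mL+mR=-7440/689 → advance -1; mR−mL=80/53 → turn +1·90°
n=1: pose=(0,3,E); sL=20/9, sR=4; mL=-2, mR=-8/9; mL+mR=-26/9 → advance -1; mR−mL=10/9 → turn +1·90°
n=2: pose=(-1,3,N); sL=160/29, sR=160/61; mL=-80/61, mR=2560/1769; mL+mR=240/1769 → advance +1; mR−mL=80/29 → turn +1·90°
n=3: pose=(-1,4,W); sL=80/9, sR=80/29; mL=-40/29, mR=800/261; mL+mR=440/261 → advance +1; mR−mL=40/9 → turn +1·90°
n=4: pose=(-2,4,S); sL=160/41, sR=160/17; mL=-80/17, mR=-1920/697; mL+mR=-5200/697 → advance -1; mR−mL=80/41 → turn +1·90°
n=5: pose=(-2,5,E); sL=2, sR=5; mL=-5/2, mR=-3/2; mL+mR=-4 → advance -1; mR−mL=1 → turn +1·90°
n=6: pose=(-3,5,N); sL=160/49, sR=32/13; mL=-16/13, mR=256/637; mL+mR=-528/637 → advance -1; mR−mL=80/49 → turn +1·90°
n=7: pose=(-3,4,W); sL=16, sR=16/5; mL=-8/5, mR=32/5; mL+mR=24/5 → advance +1; mR−mL=8 → turn +1·90°

0 160/53 160/13 -80/13 -3200/689 0 2 S
1 20/9 4 -2 -8/9 0 3 E
2 160/29 160/61 -80/61 2560/1769 -1 3 N
3 80/9 80/29 -40/29 800/261 -1 4 W
4 160/41 160/17 -80/17 -1920/697 -2 4 S
5 2 5 -5/2 -3/2 -2 5 E
6 160/49 32/13 -16/13 256/637 -3 5 N
7 16 16/5 -8/5 32/5 -3 4 W
final -4 4 S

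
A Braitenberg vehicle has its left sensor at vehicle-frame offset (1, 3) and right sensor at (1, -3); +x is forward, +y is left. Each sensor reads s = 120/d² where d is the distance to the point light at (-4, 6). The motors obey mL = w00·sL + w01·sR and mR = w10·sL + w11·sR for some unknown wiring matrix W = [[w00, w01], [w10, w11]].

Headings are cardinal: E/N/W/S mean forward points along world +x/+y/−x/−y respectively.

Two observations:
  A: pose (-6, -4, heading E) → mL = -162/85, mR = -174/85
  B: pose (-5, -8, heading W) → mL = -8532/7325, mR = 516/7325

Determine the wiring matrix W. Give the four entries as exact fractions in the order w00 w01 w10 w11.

-1/2 -1 -1 1/2

obs A: pose=(-6,-4,E) → sL=12/5, sR=12/17, mL=-162/85, mR=-174/85
obs B: pose=(-5,-8,W) → sL=120/293, sR=24/25, mL=-8532/7325, mR=516/7325
sensor matrix S = [[12/5, 12/17], [120/293, 24/25]]; det S = 1254528/622625
solve [mL_A; mL_B] = S·[w00; w01] and [mR_A; mR_B] = S·[w10; w11]:
  w00 = -1/2, w01 = -1, w10 = -1, w11 = 1/2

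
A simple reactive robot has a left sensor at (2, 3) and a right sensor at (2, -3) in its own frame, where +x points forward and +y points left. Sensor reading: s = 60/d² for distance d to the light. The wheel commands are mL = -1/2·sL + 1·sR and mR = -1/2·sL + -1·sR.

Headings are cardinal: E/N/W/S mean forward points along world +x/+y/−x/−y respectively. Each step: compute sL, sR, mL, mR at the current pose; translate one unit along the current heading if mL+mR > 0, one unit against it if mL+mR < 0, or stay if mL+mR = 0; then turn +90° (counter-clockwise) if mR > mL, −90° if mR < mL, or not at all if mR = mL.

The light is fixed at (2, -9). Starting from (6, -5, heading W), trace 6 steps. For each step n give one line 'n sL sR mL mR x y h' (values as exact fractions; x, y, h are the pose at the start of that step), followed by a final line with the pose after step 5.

n=0: pose=(6,-5,W); sL=12, sR=60/53; mL=-258/53, mR=-378/53; mL+mR=-12 → advance -1; mR−mL=-120/53 → turn -1·90°
n=1: pose=(7,-5,N); sL=3/2, sR=3/5; mL=-3/20, mR=-27/20; mL+mR=-3/2 → advance -1; mR−mL=-6/5 → turn -1·90°
n=2: pose=(7,-6,E); sL=12/17, sR=60/49; mL=726/833, mR=-1314/833; mL+mR=-12/17 → advance -1; mR−mL=-120/49 → turn -1·90°
n=3: pose=(6,-6,S); sL=6/5, sR=30; mL=147/5, mR=-153/5; mL+mR=-6/5 → advance -1; mR−mL=-60 → turn -1·90°
n=4: pose=(6,-5,W); sL=12, sR=60/53; mL=-258/53, mR=-378/53; mL+mR=-12 → advance -1; mR−mL=-120/53 → turn -1·90°
n=5: pose=(7,-5,N); sL=3/2, sR=3/5; mL=-3/20, mR=-27/20; mL+mR=-3/2 → advance -1; mR−mL=-6/5 → turn -1·90°

0 12 60/53 -258/53 -378/53 6 -5 W
1 3/2 3/5 -3/20 -27/20 7 -5 N
2 12/17 60/49 726/833 -1314/833 7 -6 E
3 6/5 30 147/5 -153/5 6 -6 S
4 12 60/53 -258/53 -378/53 6 -5 W
5 3/2 3/5 -3/20 -27/20 7 -5 N
final 7 -6 E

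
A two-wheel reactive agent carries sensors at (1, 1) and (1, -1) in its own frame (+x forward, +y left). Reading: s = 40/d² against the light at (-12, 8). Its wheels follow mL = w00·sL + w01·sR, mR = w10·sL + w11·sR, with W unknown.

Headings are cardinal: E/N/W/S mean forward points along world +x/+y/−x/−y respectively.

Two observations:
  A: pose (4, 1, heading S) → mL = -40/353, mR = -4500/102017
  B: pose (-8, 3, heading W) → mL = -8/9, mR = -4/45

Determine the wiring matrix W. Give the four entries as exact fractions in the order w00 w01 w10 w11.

obs A: pose=(4,1,S) → sL=40/353, sR=40/289, mL=-40/353, mR=-4500/102017
obs B: pose=(-8,3,W) → sL=8/9, sR=8/5, mL=-8/9, mR=-4/45
sensor matrix S = [[40/353, 40/289], [8/9, 8/5]]; det S = 53504/918153
solve [mL_A; mL_B] = S·[w00; w01] and [mR_A; mR_B] = S·[w10; w11]:
  w00 = -1, w01 = 0, w10 = -1, w11 = 1/2

-1 0 -1 1/2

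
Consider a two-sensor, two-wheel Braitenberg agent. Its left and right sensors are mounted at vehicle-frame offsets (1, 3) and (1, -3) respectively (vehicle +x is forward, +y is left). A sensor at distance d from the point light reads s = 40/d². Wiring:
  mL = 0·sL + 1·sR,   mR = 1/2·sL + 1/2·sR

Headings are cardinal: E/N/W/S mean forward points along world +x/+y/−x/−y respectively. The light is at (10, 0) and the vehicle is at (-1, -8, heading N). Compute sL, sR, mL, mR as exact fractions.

left sensor world pos  = (-4, -7); dL² = 245
right sensor world pos = (2, -7); dR² = 113
sL = 40/245 = 8/49
sR = 40/113 = 40/113
mL = 0·sL + 1·sR = 40/113
mR = 1/2·sL + 1/2·sR = 1432/5537

8/49 40/113 40/113 1432/5537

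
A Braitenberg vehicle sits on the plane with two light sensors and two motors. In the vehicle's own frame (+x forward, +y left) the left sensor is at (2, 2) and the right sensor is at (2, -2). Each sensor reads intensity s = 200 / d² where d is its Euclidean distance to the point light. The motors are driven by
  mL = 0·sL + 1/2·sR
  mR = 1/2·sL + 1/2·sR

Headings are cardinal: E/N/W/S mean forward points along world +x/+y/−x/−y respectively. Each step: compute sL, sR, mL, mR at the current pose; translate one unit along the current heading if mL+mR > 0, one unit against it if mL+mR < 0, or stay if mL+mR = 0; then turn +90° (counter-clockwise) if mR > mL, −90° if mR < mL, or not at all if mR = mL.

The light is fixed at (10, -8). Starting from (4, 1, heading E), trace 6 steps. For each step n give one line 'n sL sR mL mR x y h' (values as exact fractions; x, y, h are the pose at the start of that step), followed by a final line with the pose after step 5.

0 200/137 40/13 20/13 4040/1781 4 1 E
1 20/17 20/13 10/13 300/221 5 1 N
2 200/113 200/193 100/193 30600/21809 5 2 W
3 5/2 25/16 25/32 65/32 4 2 S
4 200/137 40/13 20/13 4040/1781 4 1 E
5 20/17 20/13 10/13 300/221 5 1 N
final 5 2 W

n=0: pose=(4,1,E); sL=200/137, sR=40/13; mL=20/13, mR=4040/1781; mL+mR=6780/1781 → advance +1; mR−mL=100/137 → turn +1·90°
n=1: pose=(5,1,N); sL=20/17, sR=20/13; mL=10/13, mR=300/221; mL+mR=470/221 → advance +1; mR−mL=10/17 → turn +1·90°
n=2: pose=(5,2,W); sL=200/113, sR=200/193; mL=100/193, mR=30600/21809; mL+mR=41900/21809 → advance +1; mR−mL=100/113 → turn +1·90°
n=3: pose=(4,2,S); sL=5/2, sR=25/16; mL=25/32, mR=65/32; mL+mR=45/16 → advance +1; mR−mL=5/4 → turn +1·90°
n=4: pose=(4,1,E); sL=200/137, sR=40/13; mL=20/13, mR=4040/1781; mL+mR=6780/1781 → advance +1; mR−mL=100/137 → turn +1·90°
n=5: pose=(5,1,N); sL=20/17, sR=20/13; mL=10/13, mR=300/221; mL+mR=470/221 → advance +1; mR−mL=10/17 → turn +1·90°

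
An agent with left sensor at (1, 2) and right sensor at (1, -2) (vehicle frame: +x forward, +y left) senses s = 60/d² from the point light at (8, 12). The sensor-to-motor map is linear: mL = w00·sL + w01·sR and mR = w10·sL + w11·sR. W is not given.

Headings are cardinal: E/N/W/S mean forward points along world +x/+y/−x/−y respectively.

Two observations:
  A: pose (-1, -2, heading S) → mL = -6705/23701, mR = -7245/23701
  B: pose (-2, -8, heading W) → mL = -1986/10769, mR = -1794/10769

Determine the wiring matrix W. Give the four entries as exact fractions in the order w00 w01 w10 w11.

obs A: pose=(-1,-2,S) → sL=30/137, sR=30/173, mL=-6705/23701, mR=-7245/23701
obs B: pose=(-2,-8,W) → sL=12/121, sR=12/89, mL=-1986/10769, mR=-1794/10769
sensor matrix S = [[30/137, 30/173], [12/121, 12/89]]; det S = 3146400/255236069
solve [mL_A; mL_B] = S·[w00; w01] and [mR_A; mR_B] = S·[w10; w11]:
  w00 = -1/2, w01 = -1, w10 = -1, w11 = -1/2

-1/2 -1 -1 -1/2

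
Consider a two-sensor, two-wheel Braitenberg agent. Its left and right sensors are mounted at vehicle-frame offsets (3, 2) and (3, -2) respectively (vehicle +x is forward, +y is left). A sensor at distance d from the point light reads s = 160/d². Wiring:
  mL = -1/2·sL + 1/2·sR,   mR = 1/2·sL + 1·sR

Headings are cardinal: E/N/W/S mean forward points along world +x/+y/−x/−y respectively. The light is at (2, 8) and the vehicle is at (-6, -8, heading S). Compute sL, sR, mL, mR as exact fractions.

160/397 160/461 -5120/183017 100400/183017

left sensor world pos  = (-4, -11); dL² = 397
right sensor world pos = (-8, -11); dR² = 461
sL = 160/397 = 160/397
sR = 160/461 = 160/461
mL = -1/2·sL + 1/2·sR = -5120/183017
mR = 1/2·sL + 1·sR = 100400/183017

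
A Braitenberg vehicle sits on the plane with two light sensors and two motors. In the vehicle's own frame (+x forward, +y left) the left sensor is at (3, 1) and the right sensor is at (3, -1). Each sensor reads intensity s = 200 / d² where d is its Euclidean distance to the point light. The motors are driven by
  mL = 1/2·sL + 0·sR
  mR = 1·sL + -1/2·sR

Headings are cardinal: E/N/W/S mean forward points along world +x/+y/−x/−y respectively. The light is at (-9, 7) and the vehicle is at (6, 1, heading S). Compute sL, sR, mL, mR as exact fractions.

left sensor world pos  = (7, -2); dL² = 337
right sensor world pos = (5, -2); dR² = 277
sL = 200/337 = 200/337
sR = 200/277 = 200/277
mL = 1/2·sL + 0·sR = 100/337
mR = 1·sL + -1/2·sR = 21700/93349

200/337 200/277 100/337 21700/93349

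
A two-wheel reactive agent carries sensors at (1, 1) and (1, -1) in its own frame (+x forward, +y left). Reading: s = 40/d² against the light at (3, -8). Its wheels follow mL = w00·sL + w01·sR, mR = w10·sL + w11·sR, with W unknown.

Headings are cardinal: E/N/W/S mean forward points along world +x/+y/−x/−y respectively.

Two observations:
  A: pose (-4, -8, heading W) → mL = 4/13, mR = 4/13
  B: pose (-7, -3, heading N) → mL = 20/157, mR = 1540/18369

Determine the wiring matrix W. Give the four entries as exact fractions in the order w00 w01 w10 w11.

obs A: pose=(-4,-8,W) → sL=8/13, sR=8/13, mL=4/13, mR=4/13
obs B: pose=(-7,-3,N) → sL=40/157, sR=40/117, mL=20/157, mR=1540/18369
sensor matrix S = [[8/13, 8/13], [40/157, 40/117]]; det S = 12800/238797
solve [mL_A; mL_B] = S·[w00; w01] and [mR_A; mR_B] = S·[w10; w11]:
  w00 = 1/2, w01 = 0, w10 = 1, w11 = -1/2

1/2 0 1 -1/2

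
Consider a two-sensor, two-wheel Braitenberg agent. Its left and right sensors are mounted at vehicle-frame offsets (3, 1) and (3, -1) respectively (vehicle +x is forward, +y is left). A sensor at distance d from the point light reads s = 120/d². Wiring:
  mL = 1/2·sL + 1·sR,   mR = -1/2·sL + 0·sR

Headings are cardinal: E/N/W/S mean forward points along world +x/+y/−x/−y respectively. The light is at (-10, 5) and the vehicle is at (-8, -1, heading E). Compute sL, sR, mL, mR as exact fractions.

left sensor world pos  = (-5, 0); dL² = 50
right sensor world pos = (-5, -2); dR² = 74
sL = 120/50 = 12/5
sR = 120/74 = 60/37
mL = 1/2·sL + 1·sR = 522/185
mR = -1/2·sL + 0·sR = -6/5

12/5 60/37 522/185 -6/5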